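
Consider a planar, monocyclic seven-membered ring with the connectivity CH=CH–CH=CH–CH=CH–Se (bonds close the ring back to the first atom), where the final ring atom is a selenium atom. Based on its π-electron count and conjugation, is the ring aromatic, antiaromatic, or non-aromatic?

Antiaromatic

All ring atoms are sp² and supply a p orbital to the ring (every atom in a ring double bond is sp² and brings one electron to the p orbital; the selenium donates one lone pair from its p orbital); the conjugation is uninterrupted.
Adding the contributions, 3 × 2 = 6 from the double-bond units + 2 from the Se atom = 8.
With 8 = 4·2 π electrons, Hückel's rule classifies the planar ring as antiaromatic.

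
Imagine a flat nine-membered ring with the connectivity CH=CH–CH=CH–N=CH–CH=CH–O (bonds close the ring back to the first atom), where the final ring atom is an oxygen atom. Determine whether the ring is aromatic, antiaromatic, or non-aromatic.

The p orbitals form a continuous loop: every atom in a ring double bond is sp² and brings one electron to the p orbital; each sp² =N– keeps its lone pair in-plane and puts one electron into the π system; the oxygen donates one lone pair from its p orbital. The ring is fully conjugated.
π-electron count: 4 × 2 = 8 from the double-bond units + 2 from the O atom = 10.
10 = 4(2) + 2, which satisfies Hückel's 4n+2 rule.

Aromatic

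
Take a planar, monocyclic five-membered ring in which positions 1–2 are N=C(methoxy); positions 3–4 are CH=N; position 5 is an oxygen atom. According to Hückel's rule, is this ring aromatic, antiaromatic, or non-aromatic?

Every ring atom contributes a p orbital perpendicular to the ring (each doubly-bonded ring atom is sp² with one p-orbital electron; each sp² =N– keeps its lone pair in-plane and puts one electron into the π system; the oxygen donates one lone pair from its p orbital), so the π system is cyclic and fully conjugated.
Counting π electrons: 2 × 2 = 4 from the double-bond units + 2 from the O atom = 6.
6 = 4(1) + 2, which satisfies Hückel's 4n+2 rule.

Aromatic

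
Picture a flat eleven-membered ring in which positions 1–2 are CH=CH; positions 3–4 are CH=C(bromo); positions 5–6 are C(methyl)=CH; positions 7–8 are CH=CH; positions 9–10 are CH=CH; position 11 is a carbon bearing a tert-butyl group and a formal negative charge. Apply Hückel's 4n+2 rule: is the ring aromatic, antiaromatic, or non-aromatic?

The p orbitals form a continuous loop: every atom in a ring double bond is sp² and brings one electron to the p orbital; the carbanion's lone pair occupies the p orbital. The ring is fully conjugated.
Tallying contributions gives 5 × 2 = 10 from the double-bond units + 2 from the C(tert-butyl)(-) atom = 12.
A 4n π count (12, n = 3) in a planar conjugated ring means antiaromatic.

Antiaromatic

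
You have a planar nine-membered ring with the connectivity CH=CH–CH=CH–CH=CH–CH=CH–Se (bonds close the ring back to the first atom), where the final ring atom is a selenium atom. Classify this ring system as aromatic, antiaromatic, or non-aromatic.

Check conjugation: every atom in a ring double bond is sp² and brings one electron to the p orbital; the selenium donates one lone pair from its p orbital — every position has a p orbital, so the cyclic π system is continuous.
Adding the contributions, 4 × 2 = 8 from the double-bond units + 2 from the Se atom = 10.
Since 10 = 4·2 + 2, the ring meets the 4n+2 criterion.

Aromatic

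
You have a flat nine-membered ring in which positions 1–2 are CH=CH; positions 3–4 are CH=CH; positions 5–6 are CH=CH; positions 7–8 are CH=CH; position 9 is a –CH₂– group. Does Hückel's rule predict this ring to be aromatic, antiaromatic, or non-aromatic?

Non-aromatic

Because the tetrahedral CH₂ carbon is sp³ and has no p orbital in the ring π system at the CH2 position, the π system cannot extend all the way around the ring.
Broken conjugation rules out both aromaticity and antiaromaticity.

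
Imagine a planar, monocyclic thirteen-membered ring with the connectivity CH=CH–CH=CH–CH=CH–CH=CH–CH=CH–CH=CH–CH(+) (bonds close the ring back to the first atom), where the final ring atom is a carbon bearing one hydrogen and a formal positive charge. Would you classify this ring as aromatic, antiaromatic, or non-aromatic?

The p orbitals form a continuous loop: the double-bond atoms are sp², each contributing one p electron; the carbocation has an empty p orbital. The ring is fully conjugated.
Tallying contributions gives 6 × 2 = 12 from the double-bond units + 0 from the CH(+) atom = 12.
With 12 = 4·3 π electrons, Hückel's rule classifies the planar ring as antiaromatic.

Antiaromatic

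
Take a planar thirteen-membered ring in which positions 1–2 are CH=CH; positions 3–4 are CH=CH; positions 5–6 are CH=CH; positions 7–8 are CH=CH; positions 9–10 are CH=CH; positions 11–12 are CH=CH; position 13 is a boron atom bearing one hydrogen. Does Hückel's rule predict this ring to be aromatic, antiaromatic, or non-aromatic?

Antiaromatic

All ring atoms are sp² and supply a p orbital to the ring (each doubly-bonded ring atom is sp² with one p-orbital electron; the boron has an empty p orbital); the conjugation is uninterrupted.
π-electron count: 6 × 2 = 12 from the double-bond units + 0 from the BH atom = 12.
12 is a 4n count (n = 3), so the planar conjugated ring is antiaromatic.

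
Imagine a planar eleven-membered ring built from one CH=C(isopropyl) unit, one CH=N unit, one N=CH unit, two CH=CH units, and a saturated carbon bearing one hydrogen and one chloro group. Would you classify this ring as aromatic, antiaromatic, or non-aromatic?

The CH(chloro) carbon is saturated: that saturated carbon is sp³ and has no p orbital in the ring π system. Conjugation is not continuous around the ring.
Without a continuous loop of overlapping p orbitals the Hückel electron count never comes into play.

Non-aromatic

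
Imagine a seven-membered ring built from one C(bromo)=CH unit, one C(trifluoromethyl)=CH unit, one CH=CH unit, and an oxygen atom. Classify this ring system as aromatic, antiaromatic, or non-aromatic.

Antiaromatic

Check conjugation: the double-bond atoms are sp², each contributing one p electron; the oxygen donates one lone pair from its p orbital — every position has a p orbital, so the cyclic π system is continuous.
Counting π electrons: 3 × 2 = 6 from the double-bond units + 2 from the O atom = 8.
With 8 = 4·2 π electrons, Hückel's rule classifies the planar ring as antiaromatic.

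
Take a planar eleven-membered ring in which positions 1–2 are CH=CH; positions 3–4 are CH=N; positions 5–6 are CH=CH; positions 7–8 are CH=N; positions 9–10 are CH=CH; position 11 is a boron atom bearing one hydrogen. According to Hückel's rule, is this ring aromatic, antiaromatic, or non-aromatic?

Aromatic

The p orbitals form a continuous loop: every atom in a ring double bond is sp² and brings one electron to the p orbital; each =N– nitrogen is pyridine-type (lone pair in the sp² plane, one electron in the p orbital); the boron has an empty p orbital. The ring is fully conjugated.
Adding the contributions, 5 × 2 = 10 from the double-bond units + 0 from the BH atom = 10.
With 10 π electrons (n = 2), the Hückel 4n+2 condition holds.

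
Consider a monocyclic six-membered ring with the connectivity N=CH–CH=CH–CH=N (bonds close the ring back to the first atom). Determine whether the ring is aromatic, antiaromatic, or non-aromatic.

The p orbitals form a continuous loop: each doubly-bonded ring atom is sp² with one p-orbital electron; each =N– nitrogen is pyridine-type (lone pair in the sp² plane, one electron in the p orbital). The ring is fully conjugated.
π-electron count: 3 × 2 = 6 from the 3 double-bond units.
That gives a 4n+2 count (6, n = 1).

Aromatic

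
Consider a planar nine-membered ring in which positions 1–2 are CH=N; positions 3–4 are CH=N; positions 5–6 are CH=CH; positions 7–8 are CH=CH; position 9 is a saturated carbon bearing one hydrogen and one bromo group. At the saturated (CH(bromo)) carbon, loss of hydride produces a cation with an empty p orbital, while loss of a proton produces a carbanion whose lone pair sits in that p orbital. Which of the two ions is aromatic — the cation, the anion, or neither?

Once that carbon is sp², every ring atom has a p orbital and both ions are fully conjugated.
Cation: 4 × 2 + 0 = 8 π electrons → 4(2), antiaromatic.
Anion: 4 × 2 + 2 = 10 π electrons → 4(2)+2, aromatic.

The anion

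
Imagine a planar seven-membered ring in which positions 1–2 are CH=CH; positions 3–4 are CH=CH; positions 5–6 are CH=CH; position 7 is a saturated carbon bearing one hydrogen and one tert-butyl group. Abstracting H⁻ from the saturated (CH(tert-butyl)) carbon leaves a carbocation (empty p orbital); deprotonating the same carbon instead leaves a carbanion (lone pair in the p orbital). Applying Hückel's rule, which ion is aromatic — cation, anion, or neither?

Both ions have a continuous loop of p orbitals — each ring atom is sp².
Cation: 3 × 2 + 0 = 6 π electrons → 4(1)+2, aromatic.
Anion: 3 × 2 + 2 = 8 π electrons → 4(2), antiaromatic.

The cation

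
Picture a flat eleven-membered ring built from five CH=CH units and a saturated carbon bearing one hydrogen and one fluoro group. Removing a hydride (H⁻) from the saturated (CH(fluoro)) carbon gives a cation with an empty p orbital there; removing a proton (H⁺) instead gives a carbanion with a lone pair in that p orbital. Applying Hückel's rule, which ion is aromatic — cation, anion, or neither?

Both ions have a continuous loop of p orbitals — each ring atom is sp².
Cation: 5 × 2 + 0 = 10 π electrons → 4(2)+2, aromatic.
Anion: 5 × 2 + 2 = 12 π electrons → 4(3), antiaromatic.

The cation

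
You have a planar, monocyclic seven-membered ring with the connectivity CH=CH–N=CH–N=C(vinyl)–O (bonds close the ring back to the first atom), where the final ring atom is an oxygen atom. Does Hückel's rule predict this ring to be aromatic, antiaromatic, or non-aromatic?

Antiaromatic

All ring atoms are sp² and supply a p orbital to the ring (the double-bond atoms are sp², each contributing one p electron; each sp² =N– keeps its lone pair in-plane and puts one electron into the π system; the oxygen donates one lone pair from its p orbital); the conjugation is uninterrupted.
Adding the contributions, 3 × 2 = 6 from the double-bond units + 2 from the O atom = 8.
8 is a 4n count (n = 2), so the planar conjugated ring is antiaromatic.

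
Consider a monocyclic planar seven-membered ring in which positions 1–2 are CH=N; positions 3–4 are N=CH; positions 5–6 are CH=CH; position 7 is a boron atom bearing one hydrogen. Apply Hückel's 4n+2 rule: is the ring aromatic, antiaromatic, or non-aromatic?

Check conjugation: the double-bond atoms are sp², each contributing one p electron; the doubly-bonded nitrogens are pyridine-type — their lone pairs lie in the ring plane, leaving one electron in the p orbital; the boron has an empty p orbital — every position has a p orbital, so the cyclic π system is continuous.
Tallying contributions gives 3 × 2 = 6 from the double-bond units + 0 from the BH atom = 6.
Since 6 = 4·1 + 2, the ring meets the 4n+2 criterion.

Aromatic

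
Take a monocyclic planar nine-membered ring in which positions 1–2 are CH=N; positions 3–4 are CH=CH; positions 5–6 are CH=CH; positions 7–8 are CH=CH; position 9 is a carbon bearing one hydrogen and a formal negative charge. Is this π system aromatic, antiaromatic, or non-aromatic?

Check conjugation: the double-bond atoms are sp², each contributing one p electron; each =N– nitrogen is pyridine-type (lone pair in the sp² plane, one electron in the p orbital); the carbanion's lone pair occupies the p orbital — every position has a p orbital, so the cyclic π system is continuous.
π-electron count: 4 × 2 = 8 from the double-bond units + 2 from the CH(-) atom = 10.
10 = 4(2) + 2, which satisfies Hückel's 4n+2 rule.

Aromatic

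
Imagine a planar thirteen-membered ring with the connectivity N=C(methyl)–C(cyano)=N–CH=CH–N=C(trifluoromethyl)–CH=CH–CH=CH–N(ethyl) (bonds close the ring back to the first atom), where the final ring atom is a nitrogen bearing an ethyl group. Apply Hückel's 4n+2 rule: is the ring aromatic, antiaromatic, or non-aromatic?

Aromatic

Check conjugation: every atom in a ring double bond is sp² and brings one electron to the p orbital; each =N– nitrogen is pyridine-type (lone pair in the sp² plane, one electron in the p orbital); the pyrrole-type nitrogen donates its lone pair from the p orbital — every position has a p orbital, so the cyclic π system is continuous.
Adding the contributions, 6 × 2 = 12 from the double-bond units + 2 from the N(ethyl) atom = 14.
Since 14 = 4·3 + 2, the ring meets the 4n+2 criterion.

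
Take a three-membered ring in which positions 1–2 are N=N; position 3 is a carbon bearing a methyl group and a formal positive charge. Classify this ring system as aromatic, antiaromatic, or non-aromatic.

Aromatic

Check conjugation: every atom in a ring double bond is sp² and brings one electron to the p orbital; each =N– nitrogen is pyridine-type (lone pair in the sp² plane, one electron in the p orbital); the carbocation has an empty p orbital — every position has a p orbital, so the cyclic π system is continuous.
Adding the contributions, 1 × 2 = 2 from the double-bond unit + 0 from the C(methyl)(+) atom = 2.
2 = 4(0) + 2, which satisfies Hückel's 4n+2 rule.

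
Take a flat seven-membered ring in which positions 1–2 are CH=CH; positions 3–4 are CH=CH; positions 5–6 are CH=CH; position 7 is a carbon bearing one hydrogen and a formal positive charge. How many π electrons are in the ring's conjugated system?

6

Check conjugation: the double-bond atoms are sp², each contributing one p electron; the carbocation has an empty p orbital — every position has a p orbital, so the cyclic π system is continuous.
Adding the contributions, 3 × 2 = 6 from the double-bond units + 0 from the CH(+) atom = 6.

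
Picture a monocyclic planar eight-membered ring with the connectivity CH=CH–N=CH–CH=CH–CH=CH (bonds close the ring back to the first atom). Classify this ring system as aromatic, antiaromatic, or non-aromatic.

Check conjugation: the double-bond atoms are sp², each contributing one p electron; each =N– nitrogen is pyridine-type (lone pair in the sp² plane, one electron in the p orbital) — every position has a p orbital, so the cyclic π system is continuous.
Tallying contributions gives 4 × 2 = 8 from the 4 double-bond units.
With 8 = 4·2 π electrons, Hückel's rule classifies the planar ring as antiaromatic.

Antiaromatic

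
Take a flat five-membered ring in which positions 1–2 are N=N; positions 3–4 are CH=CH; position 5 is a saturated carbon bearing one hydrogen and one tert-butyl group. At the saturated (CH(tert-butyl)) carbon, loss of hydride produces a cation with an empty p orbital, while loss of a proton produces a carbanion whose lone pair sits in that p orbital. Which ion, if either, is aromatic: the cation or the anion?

In both ions every ring atom is sp² and contributes a p orbital, so both rings are fully conjugated.
Cation: 2 × 2 + 0 = 4 π electrons → 4(1), antiaromatic.
Anion: 2 × 2 + 2 = 6 π electrons → 4(1)+2, aromatic.

The anion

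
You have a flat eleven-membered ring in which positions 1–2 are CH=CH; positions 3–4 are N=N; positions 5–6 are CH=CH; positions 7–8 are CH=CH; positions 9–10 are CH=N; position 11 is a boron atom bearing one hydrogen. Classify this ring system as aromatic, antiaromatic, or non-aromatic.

Aromatic

The p orbitals form a continuous loop: every atom in a ring double bond is sp² and brings one electron to the p orbital; the doubly-bonded nitrogens are pyridine-type — their lone pairs lie in the ring plane, leaving one electron in the p orbital; the boron has an empty p orbital. The ring is fully conjugated.
Adding the contributions, 5 × 2 = 10 from the double-bond units + 0 from the BH atom = 10.
Since 10 = 4·2 + 2, the ring meets the 4n+2 criterion.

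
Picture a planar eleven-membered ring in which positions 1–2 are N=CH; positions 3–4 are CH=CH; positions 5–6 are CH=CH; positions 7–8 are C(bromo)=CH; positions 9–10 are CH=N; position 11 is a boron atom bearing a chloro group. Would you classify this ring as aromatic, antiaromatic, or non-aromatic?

Check conjugation: each doubly-bonded ring atom is sp² with one p-orbital electron; the doubly-bonded nitrogens are pyridine-type — their lone pairs lie in the ring plane, leaving one electron in the p orbital; the boron has an empty p orbital — every position has a p orbital, so the cyclic π system is continuous.
Tallying contributions gives 5 × 2 = 10 from the double-bond units + 0 from the B(chloro) atom = 10.
10 = 4(2) + 2, which satisfies Hückel's 4n+2 rule.

Aromatic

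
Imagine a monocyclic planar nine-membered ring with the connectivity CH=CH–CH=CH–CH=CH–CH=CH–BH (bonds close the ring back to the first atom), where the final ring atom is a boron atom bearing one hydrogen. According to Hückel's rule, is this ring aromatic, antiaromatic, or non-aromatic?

Every ring atom contributes a p orbital perpendicular to the ring (each doubly-bonded ring atom is sp² with one p-orbital electron; the boron has an empty p orbital), so the π system is cyclic and fully conjugated.
Counting π electrons: 4 × 2 = 8 from the double-bond units + 0 from the BH atom = 8.
With 8 = 4·2 π electrons, Hückel's rule classifies the planar ring as antiaromatic.

Antiaromatic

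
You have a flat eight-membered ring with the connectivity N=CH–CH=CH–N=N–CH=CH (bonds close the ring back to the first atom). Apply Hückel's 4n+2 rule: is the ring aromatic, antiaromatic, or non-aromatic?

All ring atoms are sp² and supply a p orbital to the ring (the double-bond atoms are sp², each contributing one p electron; the doubly-bonded nitrogens are pyridine-type — their lone pairs lie in the ring plane, leaving one electron in the p orbital); the conjugation is uninterrupted.
Adding the contributions, 4 × 2 = 8 from the 4 double-bond units.
8 is a 4n count (n = 2), so the planar conjugated ring is antiaromatic.

Antiaromatic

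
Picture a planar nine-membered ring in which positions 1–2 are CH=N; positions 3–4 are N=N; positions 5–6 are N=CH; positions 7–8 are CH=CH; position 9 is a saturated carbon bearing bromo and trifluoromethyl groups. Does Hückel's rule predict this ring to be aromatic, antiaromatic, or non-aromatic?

Non-aromatic

Because that saturated carbon is sp³ and has no p orbital in the ring π system at the C(bromo)(trifluoromethyl) position, the π system cannot extend all the way around the ring.
Hückel's rule only applies to fully conjugated rings, so this one is simply non-aromatic.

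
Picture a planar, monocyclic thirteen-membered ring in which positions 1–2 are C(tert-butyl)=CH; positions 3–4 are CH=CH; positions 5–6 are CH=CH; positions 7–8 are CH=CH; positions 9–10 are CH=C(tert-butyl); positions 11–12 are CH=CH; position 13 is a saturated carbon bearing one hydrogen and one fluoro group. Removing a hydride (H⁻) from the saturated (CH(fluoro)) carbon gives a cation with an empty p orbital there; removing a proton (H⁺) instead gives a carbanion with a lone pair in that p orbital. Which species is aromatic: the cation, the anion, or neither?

The anion

In either ion the ring is fully conjugated: every atom, including the new sp² carbon, supplies a p orbital.
Cation: 6 × 2 + 0 = 12 π electrons → 4(3), antiaromatic.
Anion: 6 × 2 + 2 = 14 π electrons → 4(3)+2, aromatic.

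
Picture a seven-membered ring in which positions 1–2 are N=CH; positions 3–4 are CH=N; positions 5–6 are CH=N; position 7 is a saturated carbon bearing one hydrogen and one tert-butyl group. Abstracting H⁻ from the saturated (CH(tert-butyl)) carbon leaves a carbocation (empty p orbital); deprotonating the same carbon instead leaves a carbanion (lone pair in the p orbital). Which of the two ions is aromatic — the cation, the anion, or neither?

The cation

Both ions have a continuous loop of p orbitals — each ring atom is sp².
Cation: 3 × 2 + 0 = 6 π electrons → 4(1)+2, aromatic.
Anion: 3 × 2 + 2 = 8 π electrons → 4(2), antiaromatic.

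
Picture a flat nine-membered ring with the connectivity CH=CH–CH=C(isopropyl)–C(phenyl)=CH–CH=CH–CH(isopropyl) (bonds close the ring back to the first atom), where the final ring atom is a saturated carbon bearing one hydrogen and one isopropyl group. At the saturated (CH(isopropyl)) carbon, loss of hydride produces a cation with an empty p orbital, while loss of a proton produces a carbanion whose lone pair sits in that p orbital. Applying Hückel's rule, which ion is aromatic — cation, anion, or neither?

Both ions have a continuous loop of p orbitals — each ring atom is sp².
Cation: 4 × 2 + 0 = 8 π electrons → 4(2), antiaromatic.
Anion: 4 × 2 + 2 = 10 π electrons → 4(2)+2, aromatic.

The anion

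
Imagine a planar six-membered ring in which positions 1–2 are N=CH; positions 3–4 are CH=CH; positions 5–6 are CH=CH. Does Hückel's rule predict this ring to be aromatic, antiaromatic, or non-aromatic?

Check conjugation: every atom in a ring double bond is sp² and brings one electron to the p orbital; each =N– nitrogen is pyridine-type (lone pair in the sp² plane, one electron in the p orbital) — every position has a p orbital, so the cyclic π system is continuous.
π-electron count: 3 × 2 = 6 from the 3 double-bond units.
That gives a 4n+2 count (6, n = 1).

Aromatic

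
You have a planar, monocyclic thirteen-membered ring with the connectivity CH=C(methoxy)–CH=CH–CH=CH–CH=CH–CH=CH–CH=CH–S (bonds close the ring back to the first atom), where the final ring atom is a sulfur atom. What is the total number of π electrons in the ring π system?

Every ring atom contributes a p orbital perpendicular to the ring (every atom in a ring double bond is sp² and brings one electron to the p orbital; the sulfur donates one lone pair from its p orbital), so the π system is cyclic and fully conjugated.
π-electron count: 6 × 2 = 12 from the double-bond units + 2 from the S atom = 14.

14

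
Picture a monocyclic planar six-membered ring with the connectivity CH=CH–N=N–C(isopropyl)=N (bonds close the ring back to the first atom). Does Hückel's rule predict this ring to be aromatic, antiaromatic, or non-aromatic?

The p orbitals form a continuous loop: the double-bond atoms are sp², each contributing one p electron; the doubly-bonded nitrogens are pyridine-type — their lone pairs lie in the ring plane, leaving one electron in the p orbital. The ring is fully conjugated.
Tallying contributions gives 3 × 2 = 6 from the 3 double-bond units.
6 = 4(1) + 2, which satisfies Hückel's 4n+2 rule.

Aromatic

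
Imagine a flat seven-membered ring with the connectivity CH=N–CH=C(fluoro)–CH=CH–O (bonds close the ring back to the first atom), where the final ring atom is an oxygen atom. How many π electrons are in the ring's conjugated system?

8

The p orbitals form a continuous loop: the double-bond atoms are sp², each contributing one p electron; each =N– nitrogen is pyridine-type (lone pair in the sp² plane, one electron in the p orbital); the oxygen donates one lone pair from its p orbital. The ring is fully conjugated.
Counting π electrons: 3 × 2 = 6 from the double-bond units + 2 from the O atom = 8.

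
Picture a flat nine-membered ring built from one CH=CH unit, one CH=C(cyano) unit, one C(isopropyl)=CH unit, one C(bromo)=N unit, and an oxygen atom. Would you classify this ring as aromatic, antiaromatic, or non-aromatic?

Aromatic

The p orbitals form a continuous loop: the double-bond atoms are sp², each contributing one p electron; the doubly-bonded nitrogens are pyridine-type — their lone pairs lie in the ring plane, leaving one electron in the p orbital; the oxygen donates one lone pair from its p orbital. The ring is fully conjugated.
Counting π electrons: 4 × 2 = 8 from the double-bond units + 2 from the O atom = 10.
Since 10 = 4·2 + 2, the ring meets the 4n+2 criterion.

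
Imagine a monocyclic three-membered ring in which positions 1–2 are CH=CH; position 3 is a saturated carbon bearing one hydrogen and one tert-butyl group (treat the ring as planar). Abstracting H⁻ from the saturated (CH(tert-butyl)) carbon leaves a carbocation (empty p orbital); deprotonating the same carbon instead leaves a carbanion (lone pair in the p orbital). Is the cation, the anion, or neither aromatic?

The cation

In either ion the ring is fully conjugated: every atom, including the new sp² carbon, supplies a p orbital.
Cation: 1 × 2 + 0 = 2 π electrons → 4(0)+2, aromatic.
Anion: 1 × 2 + 2 = 4 π electrons → 4(1), antiaromatic.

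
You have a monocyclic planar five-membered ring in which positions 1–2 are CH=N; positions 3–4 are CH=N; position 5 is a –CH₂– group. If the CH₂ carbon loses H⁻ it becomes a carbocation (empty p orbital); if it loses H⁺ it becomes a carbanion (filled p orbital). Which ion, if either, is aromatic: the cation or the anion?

In either ion the ring is fully conjugated: every atom, including the new sp² carbon, supplies a p orbital.
Cation: 2 × 2 + 0 = 4 π electrons → 4(1), antiaromatic.
Anion: 2 × 2 + 2 = 6 π electrons → 4(1)+2, aromatic.

The anion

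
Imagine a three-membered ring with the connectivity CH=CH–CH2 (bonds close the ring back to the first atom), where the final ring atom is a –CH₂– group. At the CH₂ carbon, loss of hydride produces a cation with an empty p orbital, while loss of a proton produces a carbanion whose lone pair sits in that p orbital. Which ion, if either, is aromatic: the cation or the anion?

In either ion the ring is fully conjugated: every atom, including the new sp² carbon, supplies a p orbital.
Cation: 1 × 2 + 0 = 2 π electrons → 4(0)+2, aromatic.
Anion: 1 × 2 + 2 = 4 π electrons → 4(1), antiaromatic.

The cation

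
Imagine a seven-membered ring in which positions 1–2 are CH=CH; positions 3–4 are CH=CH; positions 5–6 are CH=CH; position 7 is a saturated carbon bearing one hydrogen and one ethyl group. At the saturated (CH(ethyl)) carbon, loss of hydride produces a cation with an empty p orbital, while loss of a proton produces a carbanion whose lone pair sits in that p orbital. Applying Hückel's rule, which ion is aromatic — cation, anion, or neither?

The cation

Both ions have a continuous loop of p orbitals — each ring atom is sp².
Cation: 3 × 2 + 0 = 6 π electrons → 4(1)+2, aromatic.
Anion: 3 × 2 + 2 = 8 π electrons → 4(2), antiaromatic.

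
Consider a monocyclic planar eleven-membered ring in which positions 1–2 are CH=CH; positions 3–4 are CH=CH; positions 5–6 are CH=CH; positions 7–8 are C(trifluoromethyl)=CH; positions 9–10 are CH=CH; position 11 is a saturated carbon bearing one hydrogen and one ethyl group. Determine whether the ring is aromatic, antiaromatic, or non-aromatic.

Non-aromatic

The CH(ethyl) position has four σ bonds — that saturated carbon is sp³ and has no p orbital in the ring π system — so the cyclic conjugation is interrupted.
Broken conjugation rules out both aromaticity and antiaromaticity.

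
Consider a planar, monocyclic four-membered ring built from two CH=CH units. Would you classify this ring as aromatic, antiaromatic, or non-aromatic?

Antiaromatic

Check conjugation: the double-bond atoms are sp², each contributing one p electron — every position has a p orbital, so the cyclic π system is continuous.
Adding the contributions, 2 × 2 = 4 from the 2 double-bond units.
A 4n π count (4, n = 1) in a planar conjugated ring means antiaromatic.
(This ring is cyclobutadiene.)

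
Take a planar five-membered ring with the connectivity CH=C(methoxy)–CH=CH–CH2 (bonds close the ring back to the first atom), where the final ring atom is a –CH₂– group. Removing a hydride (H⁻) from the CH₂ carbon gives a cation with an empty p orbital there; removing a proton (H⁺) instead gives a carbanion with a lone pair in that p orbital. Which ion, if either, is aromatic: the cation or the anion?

The anion

In both ions every ring atom is sp² and contributes a p orbital, so both rings are fully conjugated.
Cation: 2 × 2 + 0 = 4 π electrons → 4(1), antiaromatic.
Anion: 2 × 2 + 2 = 6 π electrons → 4(1)+2, aromatic.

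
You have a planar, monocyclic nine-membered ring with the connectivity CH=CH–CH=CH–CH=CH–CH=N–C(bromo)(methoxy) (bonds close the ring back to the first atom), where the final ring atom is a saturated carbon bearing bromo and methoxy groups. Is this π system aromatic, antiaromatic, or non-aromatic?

At the C(bromo)(methoxy) position, that saturated carbon is sp³ and has no p orbital in the ring π system; the ring's p-orbital overlap is broken there.
Without a continuous loop of overlapping p orbitals the Hückel electron count never comes into play.

Non-aromatic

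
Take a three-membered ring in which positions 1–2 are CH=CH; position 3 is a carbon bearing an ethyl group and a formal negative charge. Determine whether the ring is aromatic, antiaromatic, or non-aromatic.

Antiaromatic

All ring atoms are sp² and supply a p orbital to the ring (the double-bond atoms are sp², each contributing one p electron; the carbanion's lone pair occupies the p orbital); the conjugation is uninterrupted.
π-electron count: 1 × 2 = 2 from the double-bond unit + 2 from the C(ethyl)(-) atom = 4.
4 = 4(1); a planar, fully conjugated 4n system is antiaromatic.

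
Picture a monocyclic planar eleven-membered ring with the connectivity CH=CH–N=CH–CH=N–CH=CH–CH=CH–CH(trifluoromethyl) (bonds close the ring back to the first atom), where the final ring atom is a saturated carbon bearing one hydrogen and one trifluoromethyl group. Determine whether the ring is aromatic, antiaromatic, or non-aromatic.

Non-aromatic

The CH(trifluoromethyl) position has four σ bonds — that saturated carbon is sp³ and has no p orbital in the ring π system — so the cyclic conjugation is interrupted.
A ring that is not fully conjugated cannot be aromatic or antiaromatic regardless of its π-electron count.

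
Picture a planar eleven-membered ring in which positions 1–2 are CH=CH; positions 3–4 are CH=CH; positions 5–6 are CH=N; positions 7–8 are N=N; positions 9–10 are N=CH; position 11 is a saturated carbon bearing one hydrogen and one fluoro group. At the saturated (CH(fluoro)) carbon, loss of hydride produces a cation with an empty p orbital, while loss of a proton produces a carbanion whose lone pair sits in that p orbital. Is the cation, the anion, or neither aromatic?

The cation

In both ions every ring atom is sp² and contributes a p orbital, so both rings are fully conjugated.
Cation: 5 × 2 + 0 = 10 π electrons → 4(2)+2, aromatic.
Anion: 5 × 2 + 2 = 12 π electrons → 4(3), antiaromatic.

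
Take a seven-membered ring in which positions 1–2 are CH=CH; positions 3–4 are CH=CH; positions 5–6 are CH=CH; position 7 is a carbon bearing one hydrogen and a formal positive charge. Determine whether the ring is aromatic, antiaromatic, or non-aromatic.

Aromatic

All ring atoms are sp² and supply a p orbital to the ring (every atom in a ring double bond is sp² and brings one electron to the p orbital; the carbocation has an empty p orbital); the conjugation is uninterrupted.
π-electron count: 3 × 2 = 6 from the double-bond units + 0 from the CH(+) atom = 6.
With 6 π electrons (n = 1), the Hückel 4n+2 condition holds.
This is the tropylium cation.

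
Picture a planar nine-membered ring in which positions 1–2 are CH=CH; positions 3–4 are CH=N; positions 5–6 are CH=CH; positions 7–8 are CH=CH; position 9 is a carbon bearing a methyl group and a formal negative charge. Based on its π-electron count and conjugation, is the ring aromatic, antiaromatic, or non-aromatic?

Aromatic

The p orbitals form a continuous loop: every atom in a ring double bond is sp² and brings one electron to the p orbital; the doubly-bonded nitrogens are pyridine-type — their lone pairs lie in the ring plane, leaving one electron in the p orbital; the carbanion's lone pair occupies the p orbital. The ring is fully conjugated.
Tallying contributions gives 4 × 2 = 8 from the double-bond units + 2 from the C(methyl)(-) atom = 10.
10 = 4(2) + 2, which satisfies Hückel's 4n+2 rule.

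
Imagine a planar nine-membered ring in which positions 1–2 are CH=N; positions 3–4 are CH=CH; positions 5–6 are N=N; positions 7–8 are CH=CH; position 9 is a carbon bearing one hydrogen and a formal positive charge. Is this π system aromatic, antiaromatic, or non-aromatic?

The p orbitals form a continuous loop: every atom in a ring double bond is sp² and brings one electron to the p orbital; each sp² =N– keeps its lone pair in-plane and puts one electron into the π system; the carbocation has an empty p orbital. The ring is fully conjugated.
Counting π electrons: 4 × 2 = 8 from the double-bond units + 0 from the CH(+) atom = 8.
A 4n π count (8, n = 2) in a planar conjugated ring means antiaromatic.

Antiaromatic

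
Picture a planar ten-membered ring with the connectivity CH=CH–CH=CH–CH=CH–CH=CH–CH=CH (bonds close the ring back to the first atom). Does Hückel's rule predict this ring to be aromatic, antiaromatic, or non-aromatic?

Check conjugation: each doubly-bonded ring atom is sp² with one p-orbital electron — every position has a p orbital, so the cyclic π system is continuous.
Tallying contributions gives 5 × 2 = 10 from the 5 double-bond units.
That gives a 4n+2 count (10, n = 2).

Aromatic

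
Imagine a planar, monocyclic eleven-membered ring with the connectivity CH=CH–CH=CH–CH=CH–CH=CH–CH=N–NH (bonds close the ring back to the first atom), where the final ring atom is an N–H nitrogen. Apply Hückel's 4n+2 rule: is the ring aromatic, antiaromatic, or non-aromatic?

The p orbitals form a continuous loop: the double-bond atoms are sp², each contributing one p electron; each =N– nitrogen is pyridine-type (lone pair in the sp² plane, one electron in the p orbital); the pyrrole-type nitrogen donates its lone pair from the p orbital. The ring is fully conjugated.
Tallying contributions gives 5 × 2 = 10 from the double-bond units + 2 from the NH atom = 12.
12 is a 4n count (n = 3), so the planar conjugated ring is antiaromatic.

Antiaromatic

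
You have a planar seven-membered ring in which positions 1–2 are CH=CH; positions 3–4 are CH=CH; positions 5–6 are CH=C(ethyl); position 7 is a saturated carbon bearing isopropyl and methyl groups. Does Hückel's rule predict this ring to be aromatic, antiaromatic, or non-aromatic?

The C(isopropyl)(methyl) carbon is saturated: that saturated carbon is sp³ and has no p orbital in the ring π system. Conjugation is not continuous around the ring.
Hückel's rule only applies to fully conjugated rings, so this one is simply non-aromatic.

Non-aromatic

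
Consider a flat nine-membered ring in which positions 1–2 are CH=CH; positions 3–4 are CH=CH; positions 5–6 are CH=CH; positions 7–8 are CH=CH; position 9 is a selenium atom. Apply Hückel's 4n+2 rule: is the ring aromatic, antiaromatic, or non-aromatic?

Aromatic

Every ring atom contributes a p orbital perpendicular to the ring (each doubly-bonded ring atom is sp² with one p-orbital electron; the selenium donates one lone pair from its p orbital), so the π system is cyclic and fully conjugated.
Counting π electrons: 4 × 2 = 8 from the double-bond units + 2 from the Se atom = 10.
Since 10 = 4·2 + 2, the ring meets the 4n+2 criterion.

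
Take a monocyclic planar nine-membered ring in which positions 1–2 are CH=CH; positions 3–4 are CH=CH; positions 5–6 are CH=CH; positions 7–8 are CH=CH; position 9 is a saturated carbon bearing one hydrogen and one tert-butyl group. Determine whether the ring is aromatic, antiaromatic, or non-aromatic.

Non-aromatic

The CH(tert-butyl) position has four σ bonds — that saturated carbon is sp³ and has no p orbital in the ring π system — so the cyclic conjugation is interrupted.
A ring that is not fully conjugated cannot be aromatic or antiaromatic regardless of its π-electron count.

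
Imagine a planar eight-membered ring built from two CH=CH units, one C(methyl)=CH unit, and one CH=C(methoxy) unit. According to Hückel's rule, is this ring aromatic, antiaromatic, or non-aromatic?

Antiaromatic

Every ring atom contributes a p orbital perpendicular to the ring (the double-bond atoms are sp², each contributing one p electron), so the π system is cyclic and fully conjugated.
Adding the contributions, 4 × 2 = 8 from the 4 double-bond units.
8 = 4(2); a planar, fully conjugated 4n system is antiaromatic.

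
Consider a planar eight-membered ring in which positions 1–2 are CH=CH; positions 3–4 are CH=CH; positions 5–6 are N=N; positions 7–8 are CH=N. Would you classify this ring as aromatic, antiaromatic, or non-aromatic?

Antiaromatic

Check conjugation: every atom in a ring double bond is sp² and brings one electron to the p orbital; each =N– nitrogen is pyridine-type (lone pair in the sp² plane, one electron in the p orbital) — every position has a p orbital, so the cyclic π system is continuous.
Counting π electrons: 4 × 2 = 8 from the 4 double-bond units.
8 = 4(2); a planar, fully conjugated 4n system is antiaromatic.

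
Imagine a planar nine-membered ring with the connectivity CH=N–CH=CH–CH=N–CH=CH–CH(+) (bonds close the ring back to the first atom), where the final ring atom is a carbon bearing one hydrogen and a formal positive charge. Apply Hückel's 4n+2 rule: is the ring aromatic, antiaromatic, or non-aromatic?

Antiaromatic

All ring atoms are sp² and supply a p orbital to the ring (the double-bond atoms are sp², each contributing one p electron; each sp² =N– keeps its lone pair in-plane and puts one electron into the π system; the carbocation has an empty p orbital); the conjugation is uninterrupted.
Tallying contributions gives 4 × 2 = 8 from the double-bond units + 0 from the CH(+) atom = 8.
8 is a 4n count (n = 2), so the planar conjugated ring is antiaromatic.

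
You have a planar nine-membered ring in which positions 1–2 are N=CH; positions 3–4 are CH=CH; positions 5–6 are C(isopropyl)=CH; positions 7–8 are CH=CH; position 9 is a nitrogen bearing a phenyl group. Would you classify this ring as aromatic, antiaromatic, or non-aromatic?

Every ring atom contributes a p orbital perpendicular to the ring (every atom in a ring double bond is sp² and brings one electron to the p orbital; the doubly-bonded nitrogens are pyridine-type — their lone pairs lie in the ring plane, leaving one electron in the p orbital; the pyrrole-type nitrogen donates its lone pair from the p orbital), so the π system is cyclic and fully conjugated.
Counting π electrons: 4 × 2 = 8 from the double-bond units + 2 from the N(phenyl) atom = 10.
With 10 π electrons (n = 2), the Hückel 4n+2 condition holds.

Aromatic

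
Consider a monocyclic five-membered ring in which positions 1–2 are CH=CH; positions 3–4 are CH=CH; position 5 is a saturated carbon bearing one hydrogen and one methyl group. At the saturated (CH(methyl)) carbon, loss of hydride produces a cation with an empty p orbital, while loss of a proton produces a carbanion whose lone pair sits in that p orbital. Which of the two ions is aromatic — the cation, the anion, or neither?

In both ions every ring atom is sp² and contributes a p orbital, so both rings are fully conjugated.
Cation: 2 × 2 + 0 = 4 π electrons → 4(1), antiaromatic.
Anion: 2 × 2 + 2 = 6 π electrons → 4(1)+2, aromatic.

The anion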